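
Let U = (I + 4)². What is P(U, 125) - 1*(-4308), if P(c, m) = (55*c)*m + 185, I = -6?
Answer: 31993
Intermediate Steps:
U = 4 (U = (-6 + 4)² = (-2)² = 4)
P(c, m) = 185 + 55*c*m (P(c, m) = 55*c*m + 185 = 185 + 55*c*m)
P(U, 125) - 1*(-4308) = (185 + 55*4*125) - 1*(-4308) = (185 + 27500) + 4308 = 27685 + 4308 = 31993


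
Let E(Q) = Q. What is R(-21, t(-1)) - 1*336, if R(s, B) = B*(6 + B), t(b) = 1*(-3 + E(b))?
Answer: -344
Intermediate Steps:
t(b) = -3 + b (t(b) = 1*(-3 + b) = -3 + b)
R(-21, t(-1)) - 1*336 = (-3 - 1)*(6 + (-3 - 1)) - 1*336 = -4*(6 - 4) - 336 = -4*2 - 336 = -8 - 336 = -344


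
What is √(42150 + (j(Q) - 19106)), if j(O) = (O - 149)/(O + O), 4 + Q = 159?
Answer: √553632565/155 ≈ 151.80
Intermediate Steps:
Q = 155 (Q = -4 + 159 = 155)
j(O) = (-149 + O)/(2*O) (j(O) = (-149 + O)/((2*O)) = (-149 + O)*(1/(2*O)) = (-149 + O)/(2*O))
√(42150 + (j(Q) - 19106)) = √(42150 + ((½)*(-149 + 155)/155 - 19106)) = √(42150 + ((½)*(1/155)*6 - 19106)) = √(42150 + (3/155 - 19106)) = √(42150 - 2961427/155) = √(3571823/155) = √553632565/155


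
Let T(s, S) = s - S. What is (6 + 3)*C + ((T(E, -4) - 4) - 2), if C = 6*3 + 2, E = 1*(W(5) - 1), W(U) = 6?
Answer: 183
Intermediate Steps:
E = 5 (E = 1*(6 - 1) = 1*5 = 5)
C = 20 (C = 18 + 2 = 20)
(6 + 3)*C + ((T(E, -4) - 4) - 2) = (6 + 3)*20 + (((5 - 1*(-4)) - 4) - 2) = 9*20 + (((5 + 4) - 4) - 2) = 180 + ((9 - 4) - 2) = 180 + (5 - 2) = 180 + 3 = 183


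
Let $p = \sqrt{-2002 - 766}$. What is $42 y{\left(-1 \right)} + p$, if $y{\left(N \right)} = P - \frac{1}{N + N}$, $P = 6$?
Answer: $273 + 4 i \sqrt{173} \approx 273.0 + 52.612 i$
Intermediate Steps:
$y{\left(N \right)} = 6 - \frac{1}{2 N}$ ($y{\left(N \right)} = 6 - \frac{1}{N + N} = 6 - \frac{1}{2 N}$)
$p = 4 i \sqrt{173}$ ($p = \sqrt{-2768} = 4 i \sqrt{173} \approx 52.612 i$)
$42 y{\left(-1 \right)} + p = 42 \left(6 - \frac{1}{2 \left(-1\right)}\right) + 4 i \sqrt{173} = 42 \left(6 - - \frac{1}{2}\right) + 4 i \sqrt{173} = 42 \left(6 + \frac{1}{2}\right) + 4 i \sqrt{173} = 42 \cdot \frac{13}{2} + 4 i \sqrt{173} = 273 + 4 i \sqrt{173}$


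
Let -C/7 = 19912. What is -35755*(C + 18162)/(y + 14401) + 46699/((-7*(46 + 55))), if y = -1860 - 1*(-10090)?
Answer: 62516082249/326533 ≈ 1.9145e+5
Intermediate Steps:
C = -139384 (C = -7*19912 = -139384)
y = 8230 (y = -1860 + 10090 = 8230)
-35755*(C + 18162)/(y + 14401) + 46699/((-7*(46 + 55))) = -35755*(-139384 + 18162)/(8230 + 14401) + 46699/((-7*(46 + 55))) = -35755/(22631/(-121222)) + 46699/((-7*101)) = -35755/(22631*(-1/121222)) + 46699/(-707) = -35755/(-22631/121222) + 46699*(-1/707) = -35755*(-121222/22631) - 46699/707 = 4334292610/22631 - 46699/707 = 62516082249/326533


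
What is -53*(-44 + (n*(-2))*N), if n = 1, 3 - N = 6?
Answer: 2014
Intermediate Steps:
N = -3 (N = 3 - 1*6 = 3 - 6 = -3)
-53*(-44 + (n*(-2))*N) = -53*(-44 + (1*(-2))*(-3)) = -53*(-44 - 2*(-3)) = -53*(-44 + 6) = -53*(-38) = 2014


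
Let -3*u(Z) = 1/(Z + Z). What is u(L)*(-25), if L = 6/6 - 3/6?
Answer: 25/3 ≈ 8.3333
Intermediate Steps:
L = ½ (L = 6*(⅙) - 3*⅙ = 1 - ½ = ½ ≈ 0.50000)
u(Z) = -1/(6*Z) (u(Z) = -1/(3*(Z + Z)) = -1/(2*Z)/3 = -1/(6*Z))
u(L)*(-25) = -1/(6*½)*(-25) = -⅙*2*(-25) = -⅓*(-25) = 25/3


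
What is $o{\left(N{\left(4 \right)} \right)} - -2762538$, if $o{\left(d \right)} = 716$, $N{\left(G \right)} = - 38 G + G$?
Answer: $2763254$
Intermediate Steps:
$N{\left(G \right)} = - 37 G$
$o{\left(N{\left(4 \right)} \right)} - -2762538 = 716 - -2762538 = 716 + 2762538 = 2763254$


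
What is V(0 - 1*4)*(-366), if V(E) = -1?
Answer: 366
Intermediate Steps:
V(0 - 1*4)*(-366) = -1*(-366) = 366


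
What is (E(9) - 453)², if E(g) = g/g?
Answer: 204304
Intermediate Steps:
E(g) = 1
(E(9) - 453)² = (1 - 453)² = (-452)² = 204304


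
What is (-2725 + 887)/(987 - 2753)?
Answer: 919/883 ≈ 1.0408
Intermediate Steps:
(-2725 + 887)/(987 - 2753) = -1838/(-1766) = -1838*(-1/1766) = 919/883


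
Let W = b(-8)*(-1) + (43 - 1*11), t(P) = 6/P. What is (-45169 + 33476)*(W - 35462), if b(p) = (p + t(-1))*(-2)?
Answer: 414610394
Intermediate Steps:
b(p) = 12 - 2*p (b(p) = (p + 6/(-1))*(-2) = (p + 6*(-1))*(-2) = (p - 6)*(-2) = (-6 + p)*(-2) = 12 - 2*p)
W = 4 (W = (12 - 2*(-8))*(-1) + (43 - 1*11) = (12 + 16)*(-1) + (43 - 11) = 28*(-1) + 32 = -28 + 32 = 4)
(-45169 + 33476)*(W - 35462) = (-45169 + 33476)*(4 - 35462) = -11693*(-35458) = 414610394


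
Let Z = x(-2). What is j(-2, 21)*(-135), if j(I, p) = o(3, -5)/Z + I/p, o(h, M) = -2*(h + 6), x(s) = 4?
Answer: 8685/14 ≈ 620.36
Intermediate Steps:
o(h, M) = -12 - 2*h (o(h, M) = -2*(6 + h) = -12 - 2*h)
Z = 4
j(I, p) = -9/2 + I/p (j(I, p) = (-12 - 2*3)/4 + I/p = (-12 - 6)*(¼) + I/p = -18*¼ + I/p = -9/2 + I/p)
j(-2, 21)*(-135) = (-9/2 - 2/21)*(-135) = -193/42*(-135) = 8685/14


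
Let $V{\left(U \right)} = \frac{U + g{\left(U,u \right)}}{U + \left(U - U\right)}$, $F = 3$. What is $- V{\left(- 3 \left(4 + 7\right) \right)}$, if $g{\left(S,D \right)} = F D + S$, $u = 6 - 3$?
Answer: $- \frac{19}{11} \approx -1.7273$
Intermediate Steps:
$u = 3$ ($u = 6 - 3 = 3$)
$g{\left(S,D \right)} = S + 3 D$ ($g{\left(S,D \right)} = 3 D + S = S + 3 D$)
$V{\left(U \right)} = \frac{9 + 2 U}{U}$ ($V{\left(U \right)} = \frac{U + \left(U + 3 \cdot 3\right)}{U + \left(U - U\right)} = \frac{U + \left(U + 9\right)}{U + 0} = \frac{U + \left(9 + U\right)}{U} = \frac{9 + 2 U}{U}$)
$- V{\left(- 3 \left(4 + 7\right) \right)} = - (2 + \frac{9}{\left(-3\right) \left(4 + 7\right)}) = - (2 + \frac{9}{\left(-3\right) 11}) = - (2 + \frac{9}{-33}) = - (2 + 9 \left(- \frac{1}{33}\right)) = - (2 - \frac{3}{11}) = \left(-1\right) \frac{19}{11} = - \frac{19}{11}$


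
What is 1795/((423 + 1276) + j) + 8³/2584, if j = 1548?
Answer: 46329/61693 ≈ 0.75096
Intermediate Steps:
1795/((423 + 1276) + j) + 8³/2584 = 1795/((423 + 1276) + 1548) + 8³/2584 = 1795/(1699 + 1548) + 512*(1/2584) = 1795/3247 + 64/323 = 46329/61693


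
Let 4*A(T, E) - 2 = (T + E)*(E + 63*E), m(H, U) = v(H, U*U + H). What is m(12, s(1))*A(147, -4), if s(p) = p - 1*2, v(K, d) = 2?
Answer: -18303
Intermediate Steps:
s(p) = -2 + p (s(p) = p - 2 = -2 + p)
m(H, U) = 2
A(T, E) = ½ + 16*E*(E + T) (A(T, E) = ½ + ((T + E)*(E + 63*E))/4 = ½ + ((E + T)*(64*E))/4 = ½ + (64*E*(E + T))/4 = ½ + 16*E*(E + T))
m(12, s(1))*A(147, -4) = 2*(½ + 16*(-4)² + 16*(-4)*147) = 2*(½ + 16*16 - 9408) = 2*(½ + 256 - 9408) = 2*(-18303/2) = -18303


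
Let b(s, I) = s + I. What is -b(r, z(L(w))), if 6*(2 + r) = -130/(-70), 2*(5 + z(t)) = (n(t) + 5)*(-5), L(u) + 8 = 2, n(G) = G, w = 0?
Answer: 88/21 ≈ 4.1905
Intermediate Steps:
L(u) = -6 (L(u) = -8 + 2 = -6)
z(t) = -35/2 - 5*t/2 (z(t) = -5 + ((t + 5)*(-5))/2 = -5 + ((5 + t)*(-5))/2 = -5 + (-25 - 5*t)/2 = -5 + (-25/2 - 5*t/2) = -35/2 - 5*t/2)
r = -71/42 (r = -2 + (-130/(-70))/6 = -2 + (-130*(-1/70))/6 = -2 + (⅙)*(13/7) = -2 + 13/42 = -71/42 ≈ -1.6905)
b(s, I) = I + s
-b(r, z(L(w))) = -((-35/2 - 5/2*(-6)) - 71/42) = -((-35/2 + 15) - 71/42) = -(-5/2 - 71/42) = -1*(-88/21) = 88/21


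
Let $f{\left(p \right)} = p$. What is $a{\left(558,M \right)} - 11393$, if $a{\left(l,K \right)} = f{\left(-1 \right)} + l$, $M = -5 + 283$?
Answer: $-10836$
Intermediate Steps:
$M = 278$
$a{\left(l,K \right)} = -1 + l$
$a{\left(558,M \right)} - 11393 = \left(-1 + 558\right) - 11393 = 557 - 11393 = -10836$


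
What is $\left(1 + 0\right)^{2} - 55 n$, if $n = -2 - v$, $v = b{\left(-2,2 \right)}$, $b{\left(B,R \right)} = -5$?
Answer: $-164$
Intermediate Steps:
$v = -5$
$n = 3$ ($n = -2 - -5 = -2 + 5 = 3$)
$\left(1 + 0\right)^{2} - 55 n = \left(1 + 0\right)^{2} - 165 = 1^{2} - 165 = 1 - 165 = -164$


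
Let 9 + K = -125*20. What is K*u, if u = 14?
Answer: -35126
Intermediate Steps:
K = -2509 (K = -9 - 125*20 = -9 - 2500 = -2509)
K*u = -2509*14 = -35126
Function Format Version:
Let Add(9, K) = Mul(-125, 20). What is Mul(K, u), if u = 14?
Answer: -35126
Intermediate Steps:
K = -2509 (K = Add(-9, Mul(-125, 20)) = Add(-9, -2500) = -2509)
Mul(K, u) = Mul(-2509, 14) = -35126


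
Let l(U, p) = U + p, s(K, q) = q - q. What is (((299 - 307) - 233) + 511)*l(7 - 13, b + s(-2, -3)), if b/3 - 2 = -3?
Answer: -2430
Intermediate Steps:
s(K, q) = 0
b = -3 (b = 6 + 3*(-3) = 6 - 9 = -3)
(((299 - 307) - 233) + 511)*l(7 - 13, b + s(-2, -3)) = (((299 - 307) - 233) + 511)*((7 - 13) + (-3 + 0)) = ((-8 - 233) + 511)*(-6 - 3) = (-241 + 511)*(-9) = 270*(-9) = -2430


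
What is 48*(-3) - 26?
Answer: -170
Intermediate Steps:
48*(-3) - 26 = -144 - 26 = -170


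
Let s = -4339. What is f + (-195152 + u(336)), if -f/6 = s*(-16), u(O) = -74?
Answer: -611770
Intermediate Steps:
f = -416544 (f = -(-26034)*(-16) = -6*69424 = -416544)
f + (-195152 + u(336)) = -416544 + (-195152 - 74) = -416544 - 195226 = -611770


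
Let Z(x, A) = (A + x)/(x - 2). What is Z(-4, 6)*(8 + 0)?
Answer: -8/3 ≈ -2.6667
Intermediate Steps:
Z(x, A) = (A + x)/(-2 + x)
Z(-4, 6)*(8 + 0) = ((6 - 4)/(-2 - 4))*(8 + 0) = (2/(-6))*8 = -1/6*2*8 = -1/3*8 = -8/3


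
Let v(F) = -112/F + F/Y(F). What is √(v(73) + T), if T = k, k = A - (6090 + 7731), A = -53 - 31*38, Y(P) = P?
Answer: I*√80214955/73 ≈ 122.69*I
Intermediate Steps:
A = -1231 (A = -53 - 1178 = -1231)
k = -15052 (k = -1231 - (6090 + 7731) = -1231 - 1*13821 = -1231 - 13821 = -15052)
T = -15052
v(F) = 1 - 112/F (v(F) = -112/F + F/F = -112/F + 1 = 1 - 112/F)
√(v(73) + T) = √((-112 + 73)/73 - 15052) = √((1/73)*(-39) - 15052) = √(-39/73 - 15052) = √(-1098835/73) = I*√80214955/73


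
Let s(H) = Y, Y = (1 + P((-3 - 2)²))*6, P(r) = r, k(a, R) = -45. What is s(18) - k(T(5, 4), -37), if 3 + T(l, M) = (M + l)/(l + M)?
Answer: 201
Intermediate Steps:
T(l, M) = -2 (T(l, M) = -3 + (M + l)/(l + M) = -3 + (M + l)/(M + l) = -3 + 1 = -2)
Y = 156 (Y = (1 + (-3 - 2)²)*6 = (1 + (-5)²)*6 = (1 + 25)*6 = 26*6 = 156)
s(H) = 156
s(18) - k(T(5, 4), -37) = 156 - 1*(-45) = 156 + 45 = 201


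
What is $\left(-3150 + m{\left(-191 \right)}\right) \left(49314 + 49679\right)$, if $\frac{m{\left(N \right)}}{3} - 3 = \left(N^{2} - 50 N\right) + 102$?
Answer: $13389595194$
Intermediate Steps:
$m{\left(N \right)} = 315 - 150 N + 3 N^{2}$ ($m{\left(N \right)} = 9 + 3 \left(\left(N^{2} - 50 N\right) + 102\right) = 9 + 3 \left(102 + N^{2} - 50 N\right) = 9 + \left(306 - 150 N + 3 N^{2}\right) = 315 - 150 N + 3 N^{2}$)
$\left(-3150 + m{\left(-191 \right)}\right) \left(49314 + 49679\right) = \left(-3150 + \left(315 - -28650 + 3 \left(-191\right)^{2}\right)\right) \left(49314 + 49679\right) = \left(-3150 + \left(315 + 28650 + 3 \cdot 36481\right)\right) 98993 = \left(-3150 + \left(315 + 28650 + 109443\right)\right) 98993 = \left(-3150 + 138408\right) 98993 = 135258 \cdot 98993 = 13389595194$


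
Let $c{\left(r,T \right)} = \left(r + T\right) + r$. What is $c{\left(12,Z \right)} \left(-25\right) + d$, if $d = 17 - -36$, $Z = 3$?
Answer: $-622$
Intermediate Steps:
$c{\left(r,T \right)} = T + 2 r$ ($c{\left(r,T \right)} = \left(T + r\right) + r = T + 2 r$)
$d = 53$ ($d = 17 + 36 = 53$)
$c{\left(12,Z \right)} \left(-25\right) + d = \left(3 + 2 \cdot 12\right) \left(-25\right) + 53 = \left(3 + 24\right) \left(-25\right) + 53 = 27 \left(-25\right) + 53 = -675 + 53 = -622$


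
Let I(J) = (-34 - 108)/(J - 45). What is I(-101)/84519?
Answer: 71/6169887 ≈ 1.1508e-5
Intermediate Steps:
I(J) = -142/(-45 + J)
I(-101)/84519 = -142/(-45 - 101)/84519 = -142/(-146)*(1/84519) = -142*(-1/146)*(1/84519) = (71/73)*(1/84519) = 71/6169887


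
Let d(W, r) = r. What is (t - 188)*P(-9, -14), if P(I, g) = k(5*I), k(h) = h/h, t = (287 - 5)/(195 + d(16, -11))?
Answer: -17155/92 ≈ -186.47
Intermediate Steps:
t = 141/92 (t = (287 - 5)/(195 - 11) = 282/184 = 282*(1/184) = 141/92 ≈ 1.5326)
k(h) = 1
P(I, g) = 1
(t - 188)*P(-9, -14) = (141/92 - 188)*1 = -17155/92*1 = -17155/92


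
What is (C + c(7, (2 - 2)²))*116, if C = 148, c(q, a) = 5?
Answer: 17748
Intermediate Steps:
(C + c(7, (2 - 2)²))*116 = (148 + 5)*116 = 153*116 = 17748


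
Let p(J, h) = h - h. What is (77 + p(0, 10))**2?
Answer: 5929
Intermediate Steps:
p(J, h) = 0
(77 + p(0, 10))**2 = (77 + 0)**2 = 77**2 = 5929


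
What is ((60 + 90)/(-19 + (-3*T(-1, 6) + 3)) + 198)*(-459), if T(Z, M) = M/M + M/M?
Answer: -965277/11 ≈ -87753.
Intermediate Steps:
T(Z, M) = 2 (T(Z, M) = 1 + 1 = 2)
((60 + 90)/(-19 + (-3*T(-1, 6) + 3)) + 198)*(-459) = ((60 + 90)/(-19 + (-3*2 + 3)) + 198)*(-459) = (150/(-19 + (-6 + 3)) + 198)*(-459) = (150/(-19 - 3) + 198)*(-459) = (150/(-22) + 198)*(-459) = (150*(-1/22) + 198)*(-459) = (-75/11 + 198)*(-459) = (2103/11)*(-459) = -965277/11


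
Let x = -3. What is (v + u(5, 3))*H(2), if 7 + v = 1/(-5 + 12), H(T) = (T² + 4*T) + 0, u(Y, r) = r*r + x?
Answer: -72/7 ≈ -10.286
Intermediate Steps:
u(Y, r) = -3 + r² (u(Y, r) = r*r - 3 = r² - 3 = -3 + r²)
H(T) = T² + 4*T
v = -48/7 (v = -7 + 1/(-5 + 12) = -7 + 1/7 = -7 + ⅐ = -48/7 ≈ -6.8571)
(v + u(5, 3))*H(2) = (-48/7 + (-3 + 3²))*(2*(4 + 2)) = (-48/7 + (-3 + 9))*(2*6) = (-48/7 + 6)*12 = -6/7*12 = -72/7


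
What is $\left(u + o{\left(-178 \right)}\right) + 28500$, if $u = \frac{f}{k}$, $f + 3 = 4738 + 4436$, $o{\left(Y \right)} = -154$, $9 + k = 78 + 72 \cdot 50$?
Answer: $\frac{34670215}{1223} \approx 28349.0$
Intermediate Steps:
$k = 3669$ ($k = -9 + \left(78 + 72 \cdot 50\right) = -9 + \left(78 + 3600\right) = -9 + 3678 = 3669$)
$f = 9171$ ($f = -3 + \left(4738 + 4436\right) = -3 + 9174 = 9171$)
$u = \frac{3057}{1223}$ ($u = \frac{9171}{3669} = 9171 \cdot \frac{1}{3669} = \frac{3057}{1223} \approx 2.4996$)
$\left(u + o{\left(-178 \right)}\right) + 28500 = \left(\frac{3057}{1223} - 154\right) + 28500 = - \frac{185285}{1223} + 28500 = \frac{34670215}{1223}$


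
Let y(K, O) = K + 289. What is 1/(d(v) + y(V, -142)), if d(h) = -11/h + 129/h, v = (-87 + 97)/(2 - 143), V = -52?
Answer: -5/7134 ≈ -0.00070087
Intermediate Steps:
v = -10/141 (v = 10/(-141) = 10*(-1/141) = -10/141 ≈ -0.070922)
d(h) = 118/h
y(K, O) = 289 + K
1/(d(v) + y(V, -142)) = 1/(118/(-10/141) + (289 - 52)) = 1/(118*(-141/10) + 237) = 1/(-8319/5 + 237) = 1/(-7134/5) = -5/7134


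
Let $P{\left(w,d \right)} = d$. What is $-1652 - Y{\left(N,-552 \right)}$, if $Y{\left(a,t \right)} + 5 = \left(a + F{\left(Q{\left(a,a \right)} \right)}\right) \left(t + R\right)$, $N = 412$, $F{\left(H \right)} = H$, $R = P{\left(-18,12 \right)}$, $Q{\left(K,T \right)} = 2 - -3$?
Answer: $223533$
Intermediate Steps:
$Q{\left(K,T \right)} = 5$ ($Q{\left(K,T \right)} = 2 + 3 = 5$)
$R = 12$
$Y{\left(a,t \right)} = -5 + \left(5 + a\right) \left(12 + t\right)$ ($Y{\left(a,t \right)} = -5 + \left(a + 5\right) \left(t + 12\right) = -5 + \left(5 + a\right) \left(12 + t\right)$)
$-1652 - Y{\left(N,-552 \right)} = -1652 - \left(55 + 5 \left(-552\right) + 12 \cdot 412 + 412 \left(-552\right)\right) = -1652 - \left(55 - 2760 + 4944 - 227424\right) = -1652 - -225185 = -1652 + 225185 = 223533$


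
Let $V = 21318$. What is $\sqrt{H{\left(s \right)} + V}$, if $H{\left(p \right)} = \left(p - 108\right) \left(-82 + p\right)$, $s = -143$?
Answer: $\sqrt{77793} \approx 278.91$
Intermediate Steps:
$H{\left(p \right)} = \left(-108 + p\right) \left(-82 + p\right)$
$\sqrt{H{\left(s \right)} + V} = \sqrt{\left(8856 + \left(-143\right)^{2} - -27170\right) + 21318} = \sqrt{\left(8856 + 20449 + 27170\right) + 21318} = \sqrt{56475 + 21318} = \sqrt{77793}$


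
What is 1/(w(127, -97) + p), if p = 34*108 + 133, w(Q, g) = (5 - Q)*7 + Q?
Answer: 1/3078 ≈ 0.00032489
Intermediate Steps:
w(Q, g) = 35 - 6*Q (w(Q, g) = (35 - 7*Q) + Q = 35 - 6*Q)
p = 3805 (p = 3672 + 133 = 3805)
1/(w(127, -97) + p) = 1/((35 - 6*127) + 3805) = 1/((35 - 762) + 3805) = 1/(-727 + 3805) = 1/3078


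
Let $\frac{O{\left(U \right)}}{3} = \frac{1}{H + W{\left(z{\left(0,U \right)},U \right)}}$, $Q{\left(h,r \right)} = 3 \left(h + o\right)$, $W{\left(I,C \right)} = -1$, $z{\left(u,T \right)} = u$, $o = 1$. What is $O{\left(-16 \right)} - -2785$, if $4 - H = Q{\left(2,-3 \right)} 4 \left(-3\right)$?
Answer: $\frac{103046}{37} \approx 2785.0$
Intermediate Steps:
$Q{\left(h,r \right)} = 3 + 3 h$ ($Q{\left(h,r \right)} = 3 \left(h + 1\right) = 3 \left(1 + h\right) = 3 + 3 h$)
$H = 112$ ($H = 4 - \left(3 + 3 \cdot 2\right) 4 \left(-3\right) = 4 - \left(3 + 6\right) 4 \left(-3\right) = 4 - 9 \cdot 4 \left(-3\right) = 4 - 36 \left(-3\right) = 4 - -108 = 4 + 108 = 112$)
$O{\left(U \right)} = \frac{1}{37}$ ($O{\left(U \right)} = \frac{3}{112 - 1} = \frac{3}{111} = 3 \cdot \frac{1}{111} = \frac{1}{37}$)
$O{\left(-16 \right)} - -2785 = \frac{1}{37} - -2785 = \frac{1}{37} + 2785 = \frac{103046}{37}$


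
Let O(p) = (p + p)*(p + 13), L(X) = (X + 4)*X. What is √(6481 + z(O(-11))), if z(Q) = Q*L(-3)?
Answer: √6613 ≈ 81.320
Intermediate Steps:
L(X) = X*(4 + X) (L(X) = (4 + X)*X = X*(4 + X))
O(p) = 2*p*(13 + p) (O(p) = (2*p)*(13 + p) = 2*p*(13 + p))
z(Q) = -3*Q (z(Q) = Q*(-3*(4 - 3)) = Q*(-3*1) = Q*(-3) = -3*Q)
√(6481 + z(O(-11))) = √(6481 - 6*(-11)*(13 - 11)) = √(6481 - 6*(-11)*2) = √(6481 - 3*(-44)) = √(6481 + 132) = √6613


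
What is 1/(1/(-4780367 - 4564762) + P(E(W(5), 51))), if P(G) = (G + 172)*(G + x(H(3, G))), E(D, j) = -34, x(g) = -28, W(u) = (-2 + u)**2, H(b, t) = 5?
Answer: -9345129/79956923725 ≈ -0.00011688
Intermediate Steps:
P(G) = (-28 + G)*(172 + G) (P(G) = (G + 172)*(G - 28) = (172 + G)*(-28 + G) = (-28 + G)*(172 + G))
1/(1/(-4780367 - 4564762) + P(E(W(5), 51))) = 1/(1/(-4780367 - 4564762) + (-4816 + (-34)**2 + 144*(-34))) = 1/(1/(-9345129) + (-4816 + 1156 - 4896)) = 1/(-1/9345129 - 8556) = 1/(-79956923725/9345129) = -9345129/79956923725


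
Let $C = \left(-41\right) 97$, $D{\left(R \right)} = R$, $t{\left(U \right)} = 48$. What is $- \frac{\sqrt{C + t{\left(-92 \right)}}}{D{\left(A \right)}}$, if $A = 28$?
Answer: $- \frac{i \sqrt{3929}}{28} \approx - 2.2386 i$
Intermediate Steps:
$C = -3977$
$- \frac{\sqrt{C + t{\left(-92 \right)}}}{D{\left(A \right)}} = - \frac{\sqrt{-3977 + 48}}{28} = - \frac{\sqrt{-3929}}{28} = - \frac{i \sqrt{3929}}{28}$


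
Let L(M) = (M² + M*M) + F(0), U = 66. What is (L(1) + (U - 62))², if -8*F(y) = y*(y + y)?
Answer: 36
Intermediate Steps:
F(y) = -y²/4 (F(y) = -y*(y + y)/8 = -y*2*y/8 = -y²/4)
L(M) = 2*M² (L(M) = (M² + M*M) - ¼*0² = (M² + M²) - ¼*0 = 2*M² + 0 = 2*M²)
(L(1) + (U - 62))² = (2*1² + (66 - 62))² = (2*1 + 4)² = (2 + 4)² = 6² = 36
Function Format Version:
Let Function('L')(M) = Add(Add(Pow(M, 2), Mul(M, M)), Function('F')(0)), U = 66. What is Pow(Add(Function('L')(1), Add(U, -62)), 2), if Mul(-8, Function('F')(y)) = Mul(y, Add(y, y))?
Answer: 36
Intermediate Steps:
Function('F')(y) = Mul(Rational(-1, 4), Pow(y, 2)) (Function('F')(y) = Mul(Rational(-1, 8), Mul(y, Add(y, y))) = Mul(Rational(-1, 8), Mul(y, Mul(2, y))) = Mul(Rational(-1, 8), Mul(2, Pow(y, 2))) = Mul(Rational(-1, 4), Pow(y, 2)))
Function('L')(M) = Mul(2, Pow(M, 2)) (Function('L')(M) = Add(Add(Pow(M, 2), Mul(M, M)), Mul(Rational(-1, 4), Pow(0, 2))) = Add(Add(Pow(M, 2), Pow(M, 2)), Mul(Rational(-1, 4), 0)) = Add(Mul(2, Pow(M, 2)), 0) = Mul(2, Pow(M, 2)))
Pow(Add(Function('L')(1), Add(U, -62)), 2) = Pow(Add(Mul(2, Pow(1, 2)), Add(66, -62)), 2) = Pow(Add(Mul(2, 1), 4), 2) = Pow(Add(2, 4), 2) = Pow(6, 2) = 36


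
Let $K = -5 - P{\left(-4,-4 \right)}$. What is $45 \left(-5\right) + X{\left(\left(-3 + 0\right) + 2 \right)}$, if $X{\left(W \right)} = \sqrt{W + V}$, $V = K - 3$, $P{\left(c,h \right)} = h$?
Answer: $-225 + i \sqrt{5} \approx -225.0 + 2.2361 i$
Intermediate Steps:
$K = -1$ ($K = -5 - -4 = -5 + 4 = -1$)
$V = -4$ ($V = -1 - 3 = -4$)
$X{\left(W \right)} = \sqrt{-4 + W}$ ($X{\left(W \right)} = \sqrt{W - 4} = \sqrt{-4 + W}$)
$45 \left(-5\right) + X{\left(\left(-3 + 0\right) + 2 \right)} = 45 \left(-5\right) + \sqrt{-4 + \left(\left(-3 + 0\right) + 2\right)} = -225 + \sqrt{-4 + \left(-3 + 2\right)} = -225 + \sqrt{-4 - 1} = -225 + \sqrt{-5} = -225 + i \sqrt{5}$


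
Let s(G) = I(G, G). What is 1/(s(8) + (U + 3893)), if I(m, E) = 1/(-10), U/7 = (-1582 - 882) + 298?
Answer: -10/112691 ≈ -8.8738e-5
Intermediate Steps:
U = -15162 (U = 7*((-1582 - 882) + 298) = 7*(-2464 + 298) = 7*(-2166) = -15162)
I(m, E) = -⅒
s(G) = -⅒
1/(s(8) + (U + 3893)) = 1/(-⅒ + (-15162 + 3893)) = 1/(-⅒ - 11269) = 1/(-112691/10) = -10/112691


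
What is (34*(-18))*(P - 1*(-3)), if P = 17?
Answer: -12240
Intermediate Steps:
(34*(-18))*(P - 1*(-3)) = (34*(-18))*(17 - 1*(-3)) = -612*(17 + 3) = -612*20 = -12240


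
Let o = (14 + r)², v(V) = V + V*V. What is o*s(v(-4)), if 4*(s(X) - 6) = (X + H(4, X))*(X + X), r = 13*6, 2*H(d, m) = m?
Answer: 964896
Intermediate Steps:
H(d, m) = m/2
r = 78
v(V) = V + V²
s(X) = 6 + 3*X²/4 (s(X) = 6 + ((X + X/2)*(X + X))/4 = 6 + ((3*X/2)*(2*X))/4 = 6 + (3*X²)/4 = 6 + 3*X²/4)
o = 8464 (o = (14 + 78)² = 92² = 8464)
o*s(v(-4)) = 8464*(6 + 3*(-4*(1 - 4))²/4) = 8464*(6 + 3*(-4*(-3))²/4) = 8464*(6 + (¾)*12²) = 8464*(6 + (¾)*144) = 8464*(6 + 108) = 8464*114 = 964896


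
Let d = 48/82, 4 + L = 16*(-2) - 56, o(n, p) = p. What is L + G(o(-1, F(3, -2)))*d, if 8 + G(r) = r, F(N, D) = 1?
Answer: -3940/41 ≈ -96.098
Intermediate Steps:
L = -92 (L = -4 + (16*(-2) - 56) = -4 + (-32 - 56) = -4 - 88 = -92)
G(r) = -8 + r
d = 24/41 (d = 48*(1/82) = 24/41 ≈ 0.58537)
L + G(o(-1, F(3, -2)))*d = -92 + (-8 + 1)*(24/41) = -92 - 7*24/41 = -92 - 168/41 = -3940/41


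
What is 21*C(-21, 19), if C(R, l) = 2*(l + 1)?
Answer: 840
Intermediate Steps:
C(R, l) = 2 + 2*l (C(R, l) = 2*(1 + l) = 2 + 2*l)
21*C(-21, 19) = 21*(2 + 2*19) = 21*(2 + 38) = 21*40 = 840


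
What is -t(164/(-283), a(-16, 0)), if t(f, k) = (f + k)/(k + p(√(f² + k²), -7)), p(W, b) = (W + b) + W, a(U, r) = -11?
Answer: 8346519/6460912 + 3277*√9717665/6460912 ≈ 2.8730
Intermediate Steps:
p(W, b) = b + 2*W
t(f, k) = (f + k)/(-7 + k + 2*√(f² + k²)) (t(f, k) = (f + k)/(k + (-7 + 2*√(f² + k²))) = (f + k)/(-7 + k + 2*√(f² + k²)))
-t(164/(-283), a(-16, 0)) = -(164/(-283) - 11)/(-7 - 11 + 2*√((164/(-283))² + (-11)²)) = -(164*(-1/283) - 11)/(-7 - 11 + 2*√((164*(-1/283))² + 121)) = -(-164/283 - 11)/(-7 - 11 + 2*√((-164/283)² + 121)) = -(-3277)/((-7 - 11 + 2*√(26896/80089 + 121))*283) = -(-3277)/((-7 - 11 + 2*√(9717665/80089))*283) = -(-3277)/((-7 - 11 + 2*(√9717665/283))*283) = -(-3277)/((-7 - 11 + 2*√9717665/283)*283) = -(-3277)/((-18 + 2*√9717665/283)*283) = -(-3277)/(283*(-18 + 2*√9717665/283)) = 3277/(283*(-18 + 2*√9717665/283))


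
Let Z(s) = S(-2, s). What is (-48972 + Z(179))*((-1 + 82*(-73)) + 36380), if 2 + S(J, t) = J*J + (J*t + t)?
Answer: -1493785557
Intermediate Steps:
S(J, t) = -2 + t + J² + J*t (S(J, t) = -2 + (J*J + (J*t + t)) = -2 + (J² + (t + J*t)) = -2 + (t + J² + J*t) = -2 + t + J² + J*t)
Z(s) = 2 - s (Z(s) = -2 + s + (-2)² - 2*s = -2 + s + 4 - 2*s = 2 - s)
(-48972 + Z(179))*((-1 + 82*(-73)) + 36380) = (-48972 + (2 - 1*179))*((-1 + 82*(-73)) + 36380) = (-48972 + (2 - 179))*((-1 - 5986) + 36380) = (-48972 - 177)*(-5987 + 36380) = -49149*30393 = -1493785557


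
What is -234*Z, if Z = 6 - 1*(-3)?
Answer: -2106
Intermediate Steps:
Z = 9 (Z = 6 + 3 = 9)
-234*Z = -234*9 = -2106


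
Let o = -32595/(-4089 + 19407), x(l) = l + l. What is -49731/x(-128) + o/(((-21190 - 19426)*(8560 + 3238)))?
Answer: 3802450477497109/19573853777664 ≈ 194.26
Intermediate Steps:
x(l) = 2*l
o = -10865/5106 (o = -32595/15318 = -32595*1/15318 = -10865/5106 ≈ -2.1279)
-49731/x(-128) + o/(((-21190 - 19426)*(8560 + 3238))) = -49731/(2*(-128)) - 10865*1/((-21190 - 19426)*(8560 + 3238))/5106 = -49731/(-256) - 10865/(5106*((-40616*11798))) = -49731*(-1/256) - 10865/5106/(-479187568) = 49731/256 - 10865/5106*(-1/479187568) = 49731/256 + 10865/2446731722208 = 3802450477497109/19573853777664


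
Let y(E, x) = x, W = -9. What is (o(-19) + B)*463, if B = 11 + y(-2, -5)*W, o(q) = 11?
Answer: 31021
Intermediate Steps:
B = 56 (B = 11 - 5*(-9) = 11 + 45 = 56)
(o(-19) + B)*463 = (11 + 56)*463 = 67*463 = 31021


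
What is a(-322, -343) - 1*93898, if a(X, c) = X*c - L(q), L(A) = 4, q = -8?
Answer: 16544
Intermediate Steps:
a(X, c) = -4 + X*c (a(X, c) = X*c - 1*4 = X*c - 4 = -4 + X*c)
a(-322, -343) - 1*93898 = (-4 - 322*(-343)) - 1*93898 = (-4 + 110446) - 93898 = 110442 - 93898 = 16544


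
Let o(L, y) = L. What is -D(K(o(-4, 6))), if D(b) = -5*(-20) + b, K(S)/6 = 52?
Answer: -412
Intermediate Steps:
K(S) = 312 (K(S) = 6*52 = 312)
D(b) = 100 + b
-D(K(o(-4, 6))) = -(100 + 312) = -1*412 = -412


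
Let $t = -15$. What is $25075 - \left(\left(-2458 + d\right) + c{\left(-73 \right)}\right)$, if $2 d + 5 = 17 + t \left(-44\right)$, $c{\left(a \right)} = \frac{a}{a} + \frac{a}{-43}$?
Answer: $\frac{1169355}{43} \approx 27194.0$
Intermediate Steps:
$c{\left(a \right)} = 1 - \frac{a}{43}$ ($c{\left(a \right)} = 1 + a \left(- \frac{1}{43}\right) = 1 - \frac{a}{43}$)
$d = 336$ ($d = - \frac{5}{2} + \frac{17 - -660}{2} = - \frac{5}{2} + \frac{17 + 660}{2} = - \frac{5}{2} + \frac{1}{2} \cdot 677 = - \frac{5}{2} + \frac{677}{2} = 336$)
$25075 - \left(\left(-2458 + d\right) + c{\left(-73 \right)}\right) = 25075 - \left(\left(-2458 + 336\right) + \left(1 - - \frac{73}{43}\right)\right) = 25075 - \left(-2122 + \left(1 + \frac{73}{43}\right)\right) = 25075 - \left(-2122 + \frac{116}{43}\right) = 25075 - - \frac{91130}{43} = 25075 + \frac{91130}{43} = \frac{1169355}{43}$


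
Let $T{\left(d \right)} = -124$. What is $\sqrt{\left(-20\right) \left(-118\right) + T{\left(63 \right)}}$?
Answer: $2 \sqrt{559} \approx 47.286$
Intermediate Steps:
$\sqrt{\left(-20\right) \left(-118\right) + T{\left(63 \right)}} = \sqrt{\left(-20\right) \left(-118\right) - 124} = \sqrt{2360 - 124} = \sqrt{2236} = 2 \sqrt{559}$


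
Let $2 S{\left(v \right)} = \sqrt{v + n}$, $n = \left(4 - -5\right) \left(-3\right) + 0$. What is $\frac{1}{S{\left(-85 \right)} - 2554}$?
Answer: $- \frac{1277}{3261472} - \frac{i \sqrt{7}}{3261472} \approx -0.00039154 - 8.1121 \cdot 10^{-7} i$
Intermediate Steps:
$n = -27$ ($n = \left(4 + 5\right) \left(-3\right) + 0 = 9 \left(-3\right) + 0 = -27 + 0 = -27$)
$S{\left(v \right)} = \frac{\sqrt{-27 + v}}{2}$ ($S{\left(v \right)} = \frac{\sqrt{v - 27}}{2} = \frac{\sqrt{-27 + v}}{2}$)
$\frac{1}{S{\left(-85 \right)} - 2554} = \frac{1}{\frac{\sqrt{-27 - 85}}{2} - 2554} = \frac{1}{\frac{\sqrt{-112}}{2} - 2554} = \frac{1}{\frac{4 i \sqrt{7}}{2} - 2554} = \frac{1}{2 i \sqrt{7} - 2554} = \frac{1}{-2554 + 2 i \sqrt{7}}$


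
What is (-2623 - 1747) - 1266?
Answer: -5636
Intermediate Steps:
(-2623 - 1747) - 1266 = -4370 - 1266 = -5636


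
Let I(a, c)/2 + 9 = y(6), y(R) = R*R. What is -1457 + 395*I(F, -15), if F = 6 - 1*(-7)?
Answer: 19873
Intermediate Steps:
F = 13 (F = 6 + 7 = 13)
y(R) = R²
I(a, c) = 54 (I(a, c) = -18 + 2*6² = -18 + 2*36 = -18 + 72 = 54)
-1457 + 395*I(F, -15) = -1457 + 395*54 = -1457 + 21330 = 19873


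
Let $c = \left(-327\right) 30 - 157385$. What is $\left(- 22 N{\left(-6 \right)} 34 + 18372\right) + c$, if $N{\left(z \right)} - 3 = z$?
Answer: $-146579$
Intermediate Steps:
$N{\left(z \right)} = 3 + z$
$c = -167195$ ($c = -9810 - 157385 = -167195$)
$\left(- 22 N{\left(-6 \right)} 34 + 18372\right) + c = \left(- 22 \left(3 - 6\right) 34 + 18372\right) - 167195 = \left(\left(-22\right) \left(-3\right) 34 + 18372\right) - 167195 = \left(66 \cdot 34 + 18372\right) - 167195 = \left(2244 + 18372\right) - 167195 = 20616 - 167195 = -146579$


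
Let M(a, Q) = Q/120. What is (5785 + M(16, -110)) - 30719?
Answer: -299219/12 ≈ -24935.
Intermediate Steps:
M(a, Q) = Q/120 (M(a, Q) = Q*(1/120) = Q/120)
(5785 + M(16, -110)) - 30719 = (5785 + (1/120)*(-110)) - 30719 = (5785 - 11/12) - 30719 = 69409/12 - 30719 = -299219/12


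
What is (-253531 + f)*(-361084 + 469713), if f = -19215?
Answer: -29628125234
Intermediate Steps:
(-253531 + f)*(-361084 + 469713) = (-253531 - 19215)*(-361084 + 469713) = -272746*108629 = -29628125234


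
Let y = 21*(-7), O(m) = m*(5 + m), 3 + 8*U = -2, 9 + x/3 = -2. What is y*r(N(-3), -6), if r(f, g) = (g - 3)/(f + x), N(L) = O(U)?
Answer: -84672/2287 ≈ -37.023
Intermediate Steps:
x = -33 (x = -27 + 3*(-2) = -27 - 6 = -33)
U = -5/8 (U = -3/8 + (1/8)*(-2) = -3/8 - 1/4 = -5/8 ≈ -0.62500)
N(L) = -175/64 (N(L) = -5*(5 - 5/8)/8 = -5/8*35/8 = -175/64)
r(f, g) = (-3 + g)/(-33 + f) (r(f, g) = (g - 3)/(f - 33) = (-3 + g)/(-33 + f))
y = -147
y*r(N(-3), -6) = -147*(-3 - 6)/(-33 - 175/64) = -147*(-9)/(-2287/64) = -(-9408)*(-9)/2287 = -147*576/2287 = -84672/2287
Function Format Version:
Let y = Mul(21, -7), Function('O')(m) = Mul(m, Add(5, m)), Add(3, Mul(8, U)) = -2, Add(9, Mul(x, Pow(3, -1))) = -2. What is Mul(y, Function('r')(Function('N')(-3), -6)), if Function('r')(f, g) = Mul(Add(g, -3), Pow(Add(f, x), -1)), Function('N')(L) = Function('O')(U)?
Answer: Rational(-84672, 2287) ≈ -37.023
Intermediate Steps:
x = -33 (x = Add(-27, Mul(3, -2)) = Add(-27, -6) = -33)
U = Rational(-5, 8) (U = Add(Rational(-3, 8), Mul(Rational(1, 8), -2)) = Add(Rational(-3, 8), Rational(-1, 4)) = Rational(-5, 8) ≈ -0.62500)
Function('N')(L) = Rational(-175, 64) (Function('N')(L) = Mul(Rational(-5, 8), Add(5, Rational(-5, 8))) = Mul(Rational(-5, 8), Rational(35, 8)) = Rational(-175, 64))
Function('r')(f, g) = Mul(Pow(Add(-33, f), -1), Add(-3, g)) (Function('r')(f, g) = Mul(Add(g, -3), Pow(Add(f, -33), -1)) = Mul(Add(-3, g), Pow(Add(-33, f), -1)) = Mul(Pow(Add(-33, f), -1), Add(-3, g)))
y = -147
Mul(y, Function('r')(Function('N')(-3), -6)) = Mul(-147, Mul(Pow(Add(-33, Rational(-175, 64)), -1), Add(-3, -6))) = Mul(-147, Mul(Pow(Rational(-2287, 64), -1), -9)) = Mul(-147, Mul(Rational(-64, 2287), -9)) = Mul(-147, Rational(576, 2287)) = Rational(-84672, 2287)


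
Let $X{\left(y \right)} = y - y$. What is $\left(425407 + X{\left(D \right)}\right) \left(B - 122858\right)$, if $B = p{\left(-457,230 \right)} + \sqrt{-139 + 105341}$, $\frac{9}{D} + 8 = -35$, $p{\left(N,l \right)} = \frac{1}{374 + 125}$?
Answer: $- \frac{26080061524387}{499} + 425407 \sqrt{105202} \approx -5.2127 \cdot 10^{10}$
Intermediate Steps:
$p{\left(N,l \right)} = \frac{1}{499}$
$D = - \frac{9}{43}$ ($D = \frac{9}{-8 - 35} = \frac{9}{-43} = 9 \left(- \frac{1}{43}\right) = - \frac{9}{43} \approx -0.2093$)
$X{\left(y \right)} = 0$
$B = \frac{1}{499} + \sqrt{105202}$ ($B = \frac{1}{499} + \sqrt{-139 + 105341} = \frac{1}{499} + \sqrt{105202} \approx 324.35$)
$\left(425407 + X{\left(D \right)}\right) \left(B - 122858\right) = \left(425407 + 0\right) \left(\left(\frac{1}{499} + \sqrt{105202}\right) - 122858\right) = 425407 \left(- \frac{61306141}{499} + \sqrt{105202}\right) = - \frac{26080061524387}{499} + 425407 \sqrt{105202}$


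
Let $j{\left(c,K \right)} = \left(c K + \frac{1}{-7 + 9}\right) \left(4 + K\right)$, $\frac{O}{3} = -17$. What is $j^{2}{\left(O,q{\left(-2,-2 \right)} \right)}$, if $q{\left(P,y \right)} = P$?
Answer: $42025$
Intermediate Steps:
$O = -51$ ($O = 3 \left(-17\right) = -51$)
$j{\left(c,K \right)} = \left(\frac{1}{2} + K c\right) \left(4 + K\right)$ ($j{\left(c,K \right)} = \left(K c + \frac{1}{2}\right) \left(4 + K\right) = \left(\frac{1}{2} + K c\right) \left(4 + K\right)$)
$j^{2}{\left(O,q{\left(-2,-2 \right)} \right)} = \left(2 + \frac{1}{2} \left(-2\right) - 51 \left(-2\right)^{2} + 4 \left(-2\right) \left(-51\right)\right)^{2} = \left(2 - 1 - 204 + 408\right)^{2} = 205^{2} = 42025$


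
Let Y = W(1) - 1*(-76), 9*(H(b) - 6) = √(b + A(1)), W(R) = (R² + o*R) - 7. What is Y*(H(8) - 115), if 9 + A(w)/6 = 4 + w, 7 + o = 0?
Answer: -6867 + 28*I ≈ -6867.0 + 28.0*I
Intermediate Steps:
o = -7 (o = -7 + 0 = -7)
A(w) = -30 + 6*w (A(w) = -54 + 6*(4 + w) = -54 + (24 + 6*w) = -30 + 6*w)
W(R) = -7 + R² - 7*R (W(R) = (R² - 7*R) - 7 = -7 + R² - 7*R)
H(b) = 6 + √(-24 + b)/9 (H(b) = 6 + √(b + (-30 + 6*1))/9 = 6 + √(b + (-30 + 6))/9 = 6 + √(b - 24)/9 = 6 + √(-24 + b)/9)
Y = 63 (Y = (-7 + 1² - 7*1) - 1*(-76) = (-7 + 1 - 7) + 76 = -13 + 76 = 63)
Y*(H(8) - 115) = 63*((6 + √(-24 + 8)/9) - 115) = 63*((6 + √(-16)/9) - 115) = 63*((6 + (4*I)/9) - 115) = 63*((6 + 4*I/9) - 115) = 63*(-109 + 4*I/9) = -6867 + 28*I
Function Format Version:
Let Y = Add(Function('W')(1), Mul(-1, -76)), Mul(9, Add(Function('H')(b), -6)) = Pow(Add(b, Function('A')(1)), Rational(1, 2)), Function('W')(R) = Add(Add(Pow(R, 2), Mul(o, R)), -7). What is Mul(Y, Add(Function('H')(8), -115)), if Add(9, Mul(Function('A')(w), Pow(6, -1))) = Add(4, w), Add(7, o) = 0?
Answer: Add(-6867, Mul(28, I)) ≈ Add(-6867.0, Mul(28.000, I))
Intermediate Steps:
o = -7 (o = Add(-7, 0) = -7)
Function('A')(w) = Add(-30, Mul(6, w)) (Function('A')(w) = Add(-54, Mul(6, Add(4, w))) = Add(-54, Add(24, Mul(6, w))) = Add(-30, Mul(6, w)))
Function('W')(R) = Add(-7, Pow(R, 2), Mul(-7, R)) (Function('W')(R) = Add(Add(Pow(R, 2), Mul(-7, R)), -7) = Add(-7, Pow(R, 2), Mul(-7, R)))
Function('H')(b) = Add(6, Mul(Rational(1, 9), Pow(Add(-24, b), Rational(1, 2)))) (Function('H')(b) = Add(6, Mul(Rational(1, 9), Pow(Add(b, Add(-30, Mul(6, 1))), Rational(1, 2)))) = Add(6, Mul(Rational(1, 9), Pow(Add(b, Add(-30, 6)), Rational(1, 2)))) = Add(6, Mul(Rational(1, 9), Pow(Add(b, -24), Rational(1, 2)))) = Add(6, Mul(Rational(1, 9), Pow(Add(-24, b), Rational(1, 2)))))
Y = 63 (Y = Add(Add(-7, Pow(1, 2), Mul(-7, 1)), Mul(-1, -76)) = Add(Add(-7, 1, -7), 76) = Add(-13, 76) = 63)
Mul(Y, Add(Function('H')(8), -115)) = Mul(63, Add(Add(6, Mul(Rational(1, 9), Pow(Add(-24, 8), Rational(1, 2)))), -115)) = Mul(63, Add(Add(6, Mul(Rational(1, 9), Pow(-16, Rational(1, 2)))), -115)) = Mul(63, Add(Add(6, Mul(Rational(1, 9), Mul(4, I))), -115)) = Mul(63, Add(Add(6, Mul(Rational(4, 9), I)), -115)) = Mul(63, Add(-109, Mul(Rational(4, 9), I))) = Add(-6867, Mul(28, I))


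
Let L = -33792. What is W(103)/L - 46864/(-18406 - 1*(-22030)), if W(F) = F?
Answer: -66000065/5102592 ≈ -12.935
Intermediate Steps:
W(103)/L - 46864/(-18406 - 1*(-22030)) = 103/(-33792) - 46864/(-18406 - 1*(-22030)) = 103*(-1/33792) - 46864/(-18406 + 22030) = -103/33792 - 46864/3624 = -103/33792 - 46864*1/3624 = -103/33792 - 5858/453 = -66000065/5102592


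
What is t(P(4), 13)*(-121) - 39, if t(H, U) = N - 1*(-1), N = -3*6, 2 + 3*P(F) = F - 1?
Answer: 2018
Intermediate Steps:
P(F) = -1 + F/3 (P(F) = -⅔ + (F - 1)/3 = -⅔ + (-1 + F)/3 = -⅔ + (-⅓ + F/3) = -1 + F/3)
N = -18
t(H, U) = -17 (t(H, U) = -18 - 1*(-1) = -18 + 1 = -17)
t(P(4), 13)*(-121) - 39 = -17*(-121) - 39 = 2057 - 39 = 2018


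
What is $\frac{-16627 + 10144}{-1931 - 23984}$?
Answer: $\frac{6483}{25915} \approx 0.25016$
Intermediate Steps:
$\frac{-16627 + 10144}{-1931 - 23984} = - \frac{6483}{-25915} = \left(-6483\right) \left(- \frac{1}{25915}\right) = \frac{6483}{25915}$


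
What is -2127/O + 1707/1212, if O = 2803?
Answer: 735599/1132412 ≈ 0.64959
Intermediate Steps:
-2127/O + 1707/1212 = -2127/2803 + 1707/1212 = -2127*1/2803 + 1707*(1/1212) = -2127/2803 + 569/404 = 735599/1132412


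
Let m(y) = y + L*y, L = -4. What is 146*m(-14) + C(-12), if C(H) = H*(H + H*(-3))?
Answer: 5844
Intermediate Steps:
C(H) = -2*H² (C(H) = H*(H - 3*H) = H*(-2*H) = -2*H²)
m(y) = -3*y (m(y) = y - 4*y = -3*y)
146*m(-14) + C(-12) = 146*(-3*(-14)) - 2*(-12)² = 146*42 - 2*144 = 6132 - 288 = 5844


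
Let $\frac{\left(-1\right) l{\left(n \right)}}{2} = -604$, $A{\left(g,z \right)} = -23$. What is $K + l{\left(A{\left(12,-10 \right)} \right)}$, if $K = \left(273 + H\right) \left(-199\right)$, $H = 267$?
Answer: $-106252$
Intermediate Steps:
$K = -107460$ ($K = \left(273 + 267\right) \left(-199\right) = 540 \left(-199\right) = -107460$)
$l{\left(n \right)} = 1208$ ($l{\left(n \right)} = \left(-2\right) \left(-604\right) = 1208$)
$K + l{\left(A{\left(12,-10 \right)} \right)} = -107460 + 1208 = -106252$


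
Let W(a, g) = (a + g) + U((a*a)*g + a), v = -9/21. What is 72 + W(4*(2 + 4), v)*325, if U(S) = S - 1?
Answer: -455146/7 ≈ -65021.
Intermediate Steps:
U(S) = -1 + S
v = -3/7 (v = -9*1/21 = -3/7 ≈ -0.42857)
W(a, g) = -1 + g + 2*a + g*a² (W(a, g) = (a + g) + (-1 + ((a*a)*g + a)) = (a + g) + (-1 + (a²*g + a)) = (a + g) + (-1 + (g*a² + a)) = (a + g) + (-1 + (a + g*a²)) = (a + g) + (-1 + a + g*a²) = -1 + g + 2*a + g*a²)
72 + W(4*(2 + 4), v)*325 = 72 + (-1 + 4*(2 + 4) - 3/7 + (4*(2 + 4))*(1 + (4*(2 + 4))*(-3/7)))*325 = 72 + (-1 + 4*6 - 3/7 + (4*6)*(1 + (4*6)*(-3/7)))*325 = 72 + (-1 + 24 - 3/7 + 24*(1 + 24*(-3/7)))*325 = 72 + (-1 + 24 - 3/7 + 24*(1 - 72/7))*325 = 72 + (-1 + 24 - 3/7 + 24*(-65/7))*325 = 72 + (-1 + 24 - 3/7 - 1560/7)*325 = 72 - 1402/7*325 = 72 - 455650/7 = -455146/7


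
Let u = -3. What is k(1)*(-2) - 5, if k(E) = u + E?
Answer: -1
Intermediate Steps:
k(E) = -3 + E
k(1)*(-2) - 5 = (-3 + 1)*(-2) - 5 = -2*(-2) - 5 = 4 - 5 = -1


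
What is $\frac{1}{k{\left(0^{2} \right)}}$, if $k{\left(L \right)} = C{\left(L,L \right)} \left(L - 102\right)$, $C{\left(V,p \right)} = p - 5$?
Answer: $\frac{1}{510} \approx 0.0019608$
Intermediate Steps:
$C{\left(V,p \right)} = -5 + p$
$k{\left(L \right)} = \left(-102 + L\right) \left(-5 + L\right)$ ($k{\left(L \right)} = \left(-5 + L\right) \left(L - 102\right) = \left(-5 + L\right) \left(-102 + L\right) = \left(-102 + L\right) \left(-5 + L\right)$)
$\frac{1}{k{\left(0^{2} \right)}} = \frac{1}{\left(-102 + 0^{2}\right) \left(-5 + 0^{2}\right)} = \frac{1}{\left(-102 + 0\right) \left(-5 + 0\right)} = \frac{1}{\left(-102\right) \left(-5\right)} = \frac{1}{510}$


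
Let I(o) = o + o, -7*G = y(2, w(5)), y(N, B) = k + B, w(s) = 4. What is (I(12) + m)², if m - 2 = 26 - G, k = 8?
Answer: 141376/49 ≈ 2885.2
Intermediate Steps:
y(N, B) = 8 + B
G = -12/7 (G = -(8 + 4)/7 = -⅐*12 = -12/7 ≈ -1.7143)
I(o) = 2*o
m = 208/7 (m = 2 + (26 - 1*(-12/7)) = 2 + (26 + 12/7) = 2 + 194/7 = 208/7 ≈ 29.714)
(I(12) + m)² = (2*12 + 208/7)² = (24 + 208/7)² = (376/7)² = 141376/49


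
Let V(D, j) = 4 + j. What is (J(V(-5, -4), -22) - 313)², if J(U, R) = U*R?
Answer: 97969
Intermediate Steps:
J(U, R) = R*U
(J(V(-5, -4), -22) - 313)² = (-22*(4 - 4) - 313)² = (-22*0 - 313)² = (0 - 313)² = (-313)² = 97969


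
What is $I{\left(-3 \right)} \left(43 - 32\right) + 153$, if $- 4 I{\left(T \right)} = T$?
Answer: $\frac{645}{4} \approx 161.25$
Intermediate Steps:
$I{\left(T \right)} = - \frac{T}{4}$
$I{\left(-3 \right)} \left(43 - 32\right) + 153 = \left(- \frac{1}{4}\right) \left(-3\right) \left(43 - 32\right) + 153 = \frac{3}{4} \cdot 11 + 153 = \frac{33}{4} + 153 = \frac{645}{4}$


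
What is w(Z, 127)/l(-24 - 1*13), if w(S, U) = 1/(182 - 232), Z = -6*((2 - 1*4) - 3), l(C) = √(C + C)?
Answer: I*√74/3700 ≈ 0.002325*I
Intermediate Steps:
l(C) = √2*√C (l(C) = √(2*C) = √2*√C)
Z = 30 (Z = -6*((2 - 4) - 3) = -6*(-2 - 3) = -6*(-5) = 30)
w(S, U) = -1/50 (w(S, U) = 1/(-50) = -1/50)
w(Z, 127)/l(-24 - 1*13) = -√2/(2*√(-24 - 1*13))/50 = -√2/(2*√(-24 - 13))/50 = -(-I*√74/74)/50 = -(-1)*I*√74/3700 = I*√74/3700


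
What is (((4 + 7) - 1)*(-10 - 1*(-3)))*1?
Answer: -70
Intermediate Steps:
(((4 + 7) - 1)*(-10 - 1*(-3)))*1 = ((11 - 1)*(-10 + 3))*1 = (10*(-7))*1 = -70*1 = -70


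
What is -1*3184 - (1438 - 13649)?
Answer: 9027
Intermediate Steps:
-1*3184 - (1438 - 13649) = -3184 - 1*(-12211) = -3184 + 12211 = 9027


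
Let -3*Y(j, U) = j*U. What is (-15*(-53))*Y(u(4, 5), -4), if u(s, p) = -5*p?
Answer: -26500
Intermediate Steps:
Y(j, U) = -U*j/3 (Y(j, U) = -j*U/3 = -U*j/3)
(-15*(-53))*Y(u(4, 5), -4) = (-15*(-53))*(-1/3*(-4)*(-5*5)) = 795*(-1/3*(-4)*(-25)) = 795*(-100/3) = -26500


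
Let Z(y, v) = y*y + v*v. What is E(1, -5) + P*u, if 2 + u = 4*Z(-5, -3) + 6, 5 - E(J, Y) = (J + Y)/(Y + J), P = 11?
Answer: 1544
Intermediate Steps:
E(J, Y) = 4 (E(J, Y) = 5 - (J + Y)/(Y + J) = 5 - (J + Y)/(J + Y) = 5 - 1*1 = 5 - 1 = 4)
Z(y, v) = v**2 + y**2 (Z(y, v) = y**2 + v**2 = v**2 + y**2)
u = 140 (u = -2 + (4*((-3)**2 + (-5)**2) + 6) = -2 + (4*(9 + 25) + 6) = -2 + (4*34 + 6) = -2 + (136 + 6) = -2 + 142 = 140)
E(1, -5) + P*u = 4 + 11*140 = 4 + 1540 = 1544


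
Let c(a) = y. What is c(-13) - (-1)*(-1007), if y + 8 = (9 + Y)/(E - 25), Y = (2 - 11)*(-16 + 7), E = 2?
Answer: -23435/23 ≈ -1018.9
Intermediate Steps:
Y = 81 (Y = -9*(-9) = 81)
y = -274/23 (y = -8 + (9 + 81)/(2 - 25) = -8 + 90/(-23) = -8 + 90*(-1/23) = -8 - 90/23 = -274/23 ≈ -11.913)
c(a) = -274/23
c(-13) - (-1)*(-1007) = -274/23 - (-1)*(-1007) = -274/23 - 1*1007 = -274/23 - 1007 = -23435/23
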